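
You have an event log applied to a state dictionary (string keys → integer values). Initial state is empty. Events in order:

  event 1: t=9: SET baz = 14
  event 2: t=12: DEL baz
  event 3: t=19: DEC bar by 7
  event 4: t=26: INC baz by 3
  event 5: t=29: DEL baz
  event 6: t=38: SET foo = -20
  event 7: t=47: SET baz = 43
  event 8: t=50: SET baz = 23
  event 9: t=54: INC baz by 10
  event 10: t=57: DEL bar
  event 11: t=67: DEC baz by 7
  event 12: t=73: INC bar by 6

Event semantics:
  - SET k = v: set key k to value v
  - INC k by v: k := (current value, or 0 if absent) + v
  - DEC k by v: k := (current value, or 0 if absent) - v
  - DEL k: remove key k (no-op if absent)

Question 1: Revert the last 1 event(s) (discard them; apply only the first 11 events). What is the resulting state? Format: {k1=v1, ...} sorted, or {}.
Keep first 11 events (discard last 1):
  after event 1 (t=9: SET baz = 14): {baz=14}
  after event 2 (t=12: DEL baz): {}
  after event 3 (t=19: DEC bar by 7): {bar=-7}
  after event 4 (t=26: INC baz by 3): {bar=-7, baz=3}
  after event 5 (t=29: DEL baz): {bar=-7}
  after event 6 (t=38: SET foo = -20): {bar=-7, foo=-20}
  after event 7 (t=47: SET baz = 43): {bar=-7, baz=43, foo=-20}
  after event 8 (t=50: SET baz = 23): {bar=-7, baz=23, foo=-20}
  after event 9 (t=54: INC baz by 10): {bar=-7, baz=33, foo=-20}
  after event 10 (t=57: DEL bar): {baz=33, foo=-20}
  after event 11 (t=67: DEC baz by 7): {baz=26, foo=-20}

Answer: {baz=26, foo=-20}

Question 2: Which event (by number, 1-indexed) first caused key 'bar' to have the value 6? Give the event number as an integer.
Answer: 12

Derivation:
Looking for first event where bar becomes 6:
  event 3: bar = -7
  event 4: bar = -7
  event 5: bar = -7
  event 6: bar = -7
  event 7: bar = -7
  event 8: bar = -7
  event 9: bar = -7
  event 10: bar = (absent)
  event 12: bar (absent) -> 6  <-- first match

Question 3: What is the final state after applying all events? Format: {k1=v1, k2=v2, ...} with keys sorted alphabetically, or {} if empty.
  after event 1 (t=9: SET baz = 14): {baz=14}
  after event 2 (t=12: DEL baz): {}
  after event 3 (t=19: DEC bar by 7): {bar=-7}
  after event 4 (t=26: INC baz by 3): {bar=-7, baz=3}
  after event 5 (t=29: DEL baz): {bar=-7}
  after event 6 (t=38: SET foo = -20): {bar=-7, foo=-20}
  after event 7 (t=47: SET baz = 43): {bar=-7, baz=43, foo=-20}
  after event 8 (t=50: SET baz = 23): {bar=-7, baz=23, foo=-20}
  after event 9 (t=54: INC baz by 10): {bar=-7, baz=33, foo=-20}
  after event 10 (t=57: DEL bar): {baz=33, foo=-20}
  after event 11 (t=67: DEC baz by 7): {baz=26, foo=-20}
  after event 12 (t=73: INC bar by 6): {bar=6, baz=26, foo=-20}

Answer: {bar=6, baz=26, foo=-20}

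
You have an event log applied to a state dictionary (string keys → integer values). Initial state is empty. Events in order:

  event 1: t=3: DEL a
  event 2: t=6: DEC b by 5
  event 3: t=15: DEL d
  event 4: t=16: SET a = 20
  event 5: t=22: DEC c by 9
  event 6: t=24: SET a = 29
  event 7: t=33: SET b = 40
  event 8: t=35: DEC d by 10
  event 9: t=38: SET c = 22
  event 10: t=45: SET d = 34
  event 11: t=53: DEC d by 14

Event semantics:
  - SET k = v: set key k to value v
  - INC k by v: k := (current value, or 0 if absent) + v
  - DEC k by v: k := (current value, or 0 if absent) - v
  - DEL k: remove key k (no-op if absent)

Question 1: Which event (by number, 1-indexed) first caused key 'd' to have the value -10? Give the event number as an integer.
Looking for first event where d becomes -10:
  event 8: d (absent) -> -10  <-- first match

Answer: 8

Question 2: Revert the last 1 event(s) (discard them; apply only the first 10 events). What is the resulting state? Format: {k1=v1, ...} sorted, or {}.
Answer: {a=29, b=40, c=22, d=34}

Derivation:
Keep first 10 events (discard last 1):
  after event 1 (t=3: DEL a): {}
  after event 2 (t=6: DEC b by 5): {b=-5}
  after event 3 (t=15: DEL d): {b=-5}
  after event 4 (t=16: SET a = 20): {a=20, b=-5}
  after event 5 (t=22: DEC c by 9): {a=20, b=-5, c=-9}
  after event 6 (t=24: SET a = 29): {a=29, b=-5, c=-9}
  after event 7 (t=33: SET b = 40): {a=29, b=40, c=-9}
  after event 8 (t=35: DEC d by 10): {a=29, b=40, c=-9, d=-10}
  after event 9 (t=38: SET c = 22): {a=29, b=40, c=22, d=-10}
  after event 10 (t=45: SET d = 34): {a=29, b=40, c=22, d=34}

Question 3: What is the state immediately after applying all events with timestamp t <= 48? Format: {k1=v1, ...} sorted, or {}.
Apply events with t <= 48 (10 events):
  after event 1 (t=3: DEL a): {}
  after event 2 (t=6: DEC b by 5): {b=-5}
  after event 3 (t=15: DEL d): {b=-5}
  after event 4 (t=16: SET a = 20): {a=20, b=-5}
  after event 5 (t=22: DEC c by 9): {a=20, b=-5, c=-9}
  after event 6 (t=24: SET a = 29): {a=29, b=-5, c=-9}
  after event 7 (t=33: SET b = 40): {a=29, b=40, c=-9}
  after event 8 (t=35: DEC d by 10): {a=29, b=40, c=-9, d=-10}
  after event 9 (t=38: SET c = 22): {a=29, b=40, c=22, d=-10}
  after event 10 (t=45: SET d = 34): {a=29, b=40, c=22, d=34}

Answer: {a=29, b=40, c=22, d=34}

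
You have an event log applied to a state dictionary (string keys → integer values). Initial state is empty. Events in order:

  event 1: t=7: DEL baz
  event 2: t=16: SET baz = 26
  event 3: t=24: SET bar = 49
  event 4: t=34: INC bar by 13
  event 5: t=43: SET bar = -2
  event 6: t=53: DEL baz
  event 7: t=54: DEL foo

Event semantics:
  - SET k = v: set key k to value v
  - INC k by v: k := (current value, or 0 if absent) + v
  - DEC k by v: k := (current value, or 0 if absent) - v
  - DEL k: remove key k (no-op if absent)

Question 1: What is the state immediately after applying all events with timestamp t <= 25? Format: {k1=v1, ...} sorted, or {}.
Apply events with t <= 25 (3 events):
  after event 1 (t=7: DEL baz): {}
  after event 2 (t=16: SET baz = 26): {baz=26}
  after event 3 (t=24: SET bar = 49): {bar=49, baz=26}

Answer: {bar=49, baz=26}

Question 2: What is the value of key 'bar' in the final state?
Answer: -2

Derivation:
Track key 'bar' through all 7 events:
  event 1 (t=7: DEL baz): bar unchanged
  event 2 (t=16: SET baz = 26): bar unchanged
  event 3 (t=24: SET bar = 49): bar (absent) -> 49
  event 4 (t=34: INC bar by 13): bar 49 -> 62
  event 5 (t=43: SET bar = -2): bar 62 -> -2
  event 6 (t=53: DEL baz): bar unchanged
  event 7 (t=54: DEL foo): bar unchanged
Final: bar = -2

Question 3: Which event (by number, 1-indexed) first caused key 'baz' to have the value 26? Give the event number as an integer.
Answer: 2

Derivation:
Looking for first event where baz becomes 26:
  event 2: baz (absent) -> 26  <-- first match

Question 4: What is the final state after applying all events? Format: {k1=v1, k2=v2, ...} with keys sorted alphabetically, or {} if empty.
  after event 1 (t=7: DEL baz): {}
  after event 2 (t=16: SET baz = 26): {baz=26}
  after event 3 (t=24: SET bar = 49): {bar=49, baz=26}
  after event 4 (t=34: INC bar by 13): {bar=62, baz=26}
  after event 5 (t=43: SET bar = -2): {bar=-2, baz=26}
  after event 6 (t=53: DEL baz): {bar=-2}
  after event 7 (t=54: DEL foo): {bar=-2}

Answer: {bar=-2}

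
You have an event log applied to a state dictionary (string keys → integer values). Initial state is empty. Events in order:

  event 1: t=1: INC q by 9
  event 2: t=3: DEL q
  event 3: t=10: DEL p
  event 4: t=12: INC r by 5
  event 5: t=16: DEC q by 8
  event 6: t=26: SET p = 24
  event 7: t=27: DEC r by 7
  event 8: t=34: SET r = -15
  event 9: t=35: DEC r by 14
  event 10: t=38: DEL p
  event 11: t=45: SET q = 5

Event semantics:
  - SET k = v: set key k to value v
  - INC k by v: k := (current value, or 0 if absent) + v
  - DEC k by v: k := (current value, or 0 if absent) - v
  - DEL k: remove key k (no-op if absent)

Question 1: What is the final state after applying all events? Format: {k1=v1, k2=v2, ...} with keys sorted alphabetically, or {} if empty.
Answer: {q=5, r=-29}

Derivation:
  after event 1 (t=1: INC q by 9): {q=9}
  after event 2 (t=3: DEL q): {}
  after event 3 (t=10: DEL p): {}
  after event 4 (t=12: INC r by 5): {r=5}
  after event 5 (t=16: DEC q by 8): {q=-8, r=5}
  after event 6 (t=26: SET p = 24): {p=24, q=-8, r=5}
  after event 7 (t=27: DEC r by 7): {p=24, q=-8, r=-2}
  after event 8 (t=34: SET r = -15): {p=24, q=-8, r=-15}
  after event 9 (t=35: DEC r by 14): {p=24, q=-8, r=-29}
  after event 10 (t=38: DEL p): {q=-8, r=-29}
  after event 11 (t=45: SET q = 5): {q=5, r=-29}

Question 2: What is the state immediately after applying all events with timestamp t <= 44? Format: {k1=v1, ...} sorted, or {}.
Answer: {q=-8, r=-29}

Derivation:
Apply events with t <= 44 (10 events):
  after event 1 (t=1: INC q by 9): {q=9}
  after event 2 (t=3: DEL q): {}
  after event 3 (t=10: DEL p): {}
  after event 4 (t=12: INC r by 5): {r=5}
  after event 5 (t=16: DEC q by 8): {q=-8, r=5}
  after event 6 (t=26: SET p = 24): {p=24, q=-8, r=5}
  after event 7 (t=27: DEC r by 7): {p=24, q=-8, r=-2}
  after event 8 (t=34: SET r = -15): {p=24, q=-8, r=-15}
  after event 9 (t=35: DEC r by 14): {p=24, q=-8, r=-29}
  after event 10 (t=38: DEL p): {q=-8, r=-29}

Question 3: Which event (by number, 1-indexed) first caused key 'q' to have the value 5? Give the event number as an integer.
Answer: 11

Derivation:
Looking for first event where q becomes 5:
  event 1: q = 9
  event 2: q = (absent)
  event 5: q = -8
  event 6: q = -8
  event 7: q = -8
  event 8: q = -8
  event 9: q = -8
  event 10: q = -8
  event 11: q -8 -> 5  <-- first match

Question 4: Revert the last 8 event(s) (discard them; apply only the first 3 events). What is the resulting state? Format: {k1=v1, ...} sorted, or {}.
Answer: {}

Derivation:
Keep first 3 events (discard last 8):
  after event 1 (t=1: INC q by 9): {q=9}
  after event 2 (t=3: DEL q): {}
  after event 3 (t=10: DEL p): {}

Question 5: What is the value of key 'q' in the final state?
Track key 'q' through all 11 events:
  event 1 (t=1: INC q by 9): q (absent) -> 9
  event 2 (t=3: DEL q): q 9 -> (absent)
  event 3 (t=10: DEL p): q unchanged
  event 4 (t=12: INC r by 5): q unchanged
  event 5 (t=16: DEC q by 8): q (absent) -> -8
  event 6 (t=26: SET p = 24): q unchanged
  event 7 (t=27: DEC r by 7): q unchanged
  event 8 (t=34: SET r = -15): q unchanged
  event 9 (t=35: DEC r by 14): q unchanged
  event 10 (t=38: DEL p): q unchanged
  event 11 (t=45: SET q = 5): q -8 -> 5
Final: q = 5

Answer: 5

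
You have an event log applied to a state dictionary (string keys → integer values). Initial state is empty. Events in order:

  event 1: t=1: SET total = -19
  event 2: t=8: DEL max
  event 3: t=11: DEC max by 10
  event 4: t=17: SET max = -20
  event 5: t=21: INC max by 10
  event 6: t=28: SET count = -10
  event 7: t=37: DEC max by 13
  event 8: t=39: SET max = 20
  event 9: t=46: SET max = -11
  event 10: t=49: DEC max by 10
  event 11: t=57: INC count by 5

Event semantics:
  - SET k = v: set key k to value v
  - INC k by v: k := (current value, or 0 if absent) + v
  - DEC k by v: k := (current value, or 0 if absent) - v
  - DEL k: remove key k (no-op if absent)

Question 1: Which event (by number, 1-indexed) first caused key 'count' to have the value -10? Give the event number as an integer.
Answer: 6

Derivation:
Looking for first event where count becomes -10:
  event 6: count (absent) -> -10  <-- first match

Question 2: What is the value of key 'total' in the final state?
Track key 'total' through all 11 events:
  event 1 (t=1: SET total = -19): total (absent) -> -19
  event 2 (t=8: DEL max): total unchanged
  event 3 (t=11: DEC max by 10): total unchanged
  event 4 (t=17: SET max = -20): total unchanged
  event 5 (t=21: INC max by 10): total unchanged
  event 6 (t=28: SET count = -10): total unchanged
  event 7 (t=37: DEC max by 13): total unchanged
  event 8 (t=39: SET max = 20): total unchanged
  event 9 (t=46: SET max = -11): total unchanged
  event 10 (t=49: DEC max by 10): total unchanged
  event 11 (t=57: INC count by 5): total unchanged
Final: total = -19

Answer: -19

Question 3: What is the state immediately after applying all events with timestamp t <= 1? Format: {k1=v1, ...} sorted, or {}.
Answer: {total=-19}

Derivation:
Apply events with t <= 1 (1 events):
  after event 1 (t=1: SET total = -19): {total=-19}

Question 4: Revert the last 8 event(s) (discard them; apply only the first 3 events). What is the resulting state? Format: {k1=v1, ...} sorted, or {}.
Answer: {max=-10, total=-19}

Derivation:
Keep first 3 events (discard last 8):
  after event 1 (t=1: SET total = -19): {total=-19}
  after event 2 (t=8: DEL max): {total=-19}
  after event 3 (t=11: DEC max by 10): {max=-10, total=-19}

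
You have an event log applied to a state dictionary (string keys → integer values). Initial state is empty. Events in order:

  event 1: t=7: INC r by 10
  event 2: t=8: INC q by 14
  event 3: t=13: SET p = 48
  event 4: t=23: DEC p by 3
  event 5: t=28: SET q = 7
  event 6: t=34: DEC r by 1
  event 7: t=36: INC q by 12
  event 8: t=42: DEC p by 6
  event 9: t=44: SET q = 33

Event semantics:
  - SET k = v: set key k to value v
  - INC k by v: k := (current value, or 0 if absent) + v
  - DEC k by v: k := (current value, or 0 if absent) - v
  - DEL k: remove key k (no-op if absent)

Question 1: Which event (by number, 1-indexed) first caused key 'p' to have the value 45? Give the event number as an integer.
Answer: 4

Derivation:
Looking for first event where p becomes 45:
  event 3: p = 48
  event 4: p 48 -> 45  <-- first match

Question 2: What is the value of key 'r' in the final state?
Track key 'r' through all 9 events:
  event 1 (t=7: INC r by 10): r (absent) -> 10
  event 2 (t=8: INC q by 14): r unchanged
  event 3 (t=13: SET p = 48): r unchanged
  event 4 (t=23: DEC p by 3): r unchanged
  event 5 (t=28: SET q = 7): r unchanged
  event 6 (t=34: DEC r by 1): r 10 -> 9
  event 7 (t=36: INC q by 12): r unchanged
  event 8 (t=42: DEC p by 6): r unchanged
  event 9 (t=44: SET q = 33): r unchanged
Final: r = 9

Answer: 9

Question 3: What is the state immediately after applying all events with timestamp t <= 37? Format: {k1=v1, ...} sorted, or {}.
Apply events with t <= 37 (7 events):
  after event 1 (t=7: INC r by 10): {r=10}
  after event 2 (t=8: INC q by 14): {q=14, r=10}
  after event 3 (t=13: SET p = 48): {p=48, q=14, r=10}
  after event 4 (t=23: DEC p by 3): {p=45, q=14, r=10}
  after event 5 (t=28: SET q = 7): {p=45, q=7, r=10}
  after event 6 (t=34: DEC r by 1): {p=45, q=7, r=9}
  after event 7 (t=36: INC q by 12): {p=45, q=19, r=9}

Answer: {p=45, q=19, r=9}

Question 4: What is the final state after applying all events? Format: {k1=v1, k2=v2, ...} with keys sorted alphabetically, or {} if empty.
Answer: {p=39, q=33, r=9}

Derivation:
  after event 1 (t=7: INC r by 10): {r=10}
  after event 2 (t=8: INC q by 14): {q=14, r=10}
  after event 3 (t=13: SET p = 48): {p=48, q=14, r=10}
  after event 4 (t=23: DEC p by 3): {p=45, q=14, r=10}
  after event 5 (t=28: SET q = 7): {p=45, q=7, r=10}
  after event 6 (t=34: DEC r by 1): {p=45, q=7, r=9}
  after event 7 (t=36: INC q by 12): {p=45, q=19, r=9}
  after event 8 (t=42: DEC p by 6): {p=39, q=19, r=9}
  after event 9 (t=44: SET q = 33): {p=39, q=33, r=9}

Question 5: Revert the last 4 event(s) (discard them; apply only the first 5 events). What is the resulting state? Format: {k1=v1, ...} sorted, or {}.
Answer: {p=45, q=7, r=10}

Derivation:
Keep first 5 events (discard last 4):
  after event 1 (t=7: INC r by 10): {r=10}
  after event 2 (t=8: INC q by 14): {q=14, r=10}
  after event 3 (t=13: SET p = 48): {p=48, q=14, r=10}
  after event 4 (t=23: DEC p by 3): {p=45, q=14, r=10}
  after event 5 (t=28: SET q = 7): {p=45, q=7, r=10}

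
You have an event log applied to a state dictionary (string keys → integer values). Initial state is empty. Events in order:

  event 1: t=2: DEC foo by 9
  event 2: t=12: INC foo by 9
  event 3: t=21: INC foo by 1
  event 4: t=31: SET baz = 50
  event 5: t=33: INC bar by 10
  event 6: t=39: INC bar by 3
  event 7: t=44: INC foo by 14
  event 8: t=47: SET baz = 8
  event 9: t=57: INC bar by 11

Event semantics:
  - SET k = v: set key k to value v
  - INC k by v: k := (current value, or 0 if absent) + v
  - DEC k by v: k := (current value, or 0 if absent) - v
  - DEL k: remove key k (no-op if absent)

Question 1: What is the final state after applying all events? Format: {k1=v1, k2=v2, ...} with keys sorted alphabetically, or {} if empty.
  after event 1 (t=2: DEC foo by 9): {foo=-9}
  after event 2 (t=12: INC foo by 9): {foo=0}
  after event 3 (t=21: INC foo by 1): {foo=1}
  after event 4 (t=31: SET baz = 50): {baz=50, foo=1}
  after event 5 (t=33: INC bar by 10): {bar=10, baz=50, foo=1}
  after event 6 (t=39: INC bar by 3): {bar=13, baz=50, foo=1}
  after event 7 (t=44: INC foo by 14): {bar=13, baz=50, foo=15}
  after event 8 (t=47: SET baz = 8): {bar=13, baz=8, foo=15}
  after event 9 (t=57: INC bar by 11): {bar=24, baz=8, foo=15}

Answer: {bar=24, baz=8, foo=15}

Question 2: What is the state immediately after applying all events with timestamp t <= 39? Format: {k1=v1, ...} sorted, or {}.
Apply events with t <= 39 (6 events):
  after event 1 (t=2: DEC foo by 9): {foo=-9}
  after event 2 (t=12: INC foo by 9): {foo=0}
  after event 3 (t=21: INC foo by 1): {foo=1}
  after event 4 (t=31: SET baz = 50): {baz=50, foo=1}
  after event 5 (t=33: INC bar by 10): {bar=10, baz=50, foo=1}
  after event 6 (t=39: INC bar by 3): {bar=13, baz=50, foo=1}

Answer: {bar=13, baz=50, foo=1}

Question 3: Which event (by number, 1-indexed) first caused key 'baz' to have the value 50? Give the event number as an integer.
Answer: 4

Derivation:
Looking for first event where baz becomes 50:
  event 4: baz (absent) -> 50  <-- first match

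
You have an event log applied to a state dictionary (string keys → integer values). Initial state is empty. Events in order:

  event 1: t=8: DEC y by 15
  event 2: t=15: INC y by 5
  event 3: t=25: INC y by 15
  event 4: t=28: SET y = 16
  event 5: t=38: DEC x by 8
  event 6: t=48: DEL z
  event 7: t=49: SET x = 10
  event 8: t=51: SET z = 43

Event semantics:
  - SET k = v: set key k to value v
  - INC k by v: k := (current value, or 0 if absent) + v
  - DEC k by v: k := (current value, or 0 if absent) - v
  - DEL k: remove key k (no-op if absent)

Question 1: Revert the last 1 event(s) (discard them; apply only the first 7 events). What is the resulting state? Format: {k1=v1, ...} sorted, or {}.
Keep first 7 events (discard last 1):
  after event 1 (t=8: DEC y by 15): {y=-15}
  after event 2 (t=15: INC y by 5): {y=-10}
  after event 3 (t=25: INC y by 15): {y=5}
  after event 4 (t=28: SET y = 16): {y=16}
  after event 5 (t=38: DEC x by 8): {x=-8, y=16}
  after event 6 (t=48: DEL z): {x=-8, y=16}
  after event 7 (t=49: SET x = 10): {x=10, y=16}

Answer: {x=10, y=16}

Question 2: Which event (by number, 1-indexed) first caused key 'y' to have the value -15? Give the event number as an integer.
Looking for first event where y becomes -15:
  event 1: y (absent) -> -15  <-- first match

Answer: 1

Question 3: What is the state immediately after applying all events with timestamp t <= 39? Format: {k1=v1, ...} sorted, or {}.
Apply events with t <= 39 (5 events):
  after event 1 (t=8: DEC y by 15): {y=-15}
  after event 2 (t=15: INC y by 5): {y=-10}
  after event 3 (t=25: INC y by 15): {y=5}
  after event 4 (t=28: SET y = 16): {y=16}
  after event 5 (t=38: DEC x by 8): {x=-8, y=16}

Answer: {x=-8, y=16}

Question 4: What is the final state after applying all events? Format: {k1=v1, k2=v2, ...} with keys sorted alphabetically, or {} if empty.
  after event 1 (t=8: DEC y by 15): {y=-15}
  after event 2 (t=15: INC y by 5): {y=-10}
  after event 3 (t=25: INC y by 15): {y=5}
  after event 4 (t=28: SET y = 16): {y=16}
  after event 5 (t=38: DEC x by 8): {x=-8, y=16}
  after event 6 (t=48: DEL z): {x=-8, y=16}
  after event 7 (t=49: SET x = 10): {x=10, y=16}
  after event 8 (t=51: SET z = 43): {x=10, y=16, z=43}

Answer: {x=10, y=16, z=43}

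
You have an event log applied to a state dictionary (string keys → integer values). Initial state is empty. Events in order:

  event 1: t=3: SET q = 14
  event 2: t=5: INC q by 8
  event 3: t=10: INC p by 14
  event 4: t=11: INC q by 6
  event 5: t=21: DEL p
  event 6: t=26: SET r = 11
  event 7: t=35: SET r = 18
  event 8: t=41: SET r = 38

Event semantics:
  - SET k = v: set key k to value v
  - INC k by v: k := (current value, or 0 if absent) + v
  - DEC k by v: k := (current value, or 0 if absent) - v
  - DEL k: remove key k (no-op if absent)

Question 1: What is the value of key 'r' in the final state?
Answer: 38

Derivation:
Track key 'r' through all 8 events:
  event 1 (t=3: SET q = 14): r unchanged
  event 2 (t=5: INC q by 8): r unchanged
  event 3 (t=10: INC p by 14): r unchanged
  event 4 (t=11: INC q by 6): r unchanged
  event 5 (t=21: DEL p): r unchanged
  event 6 (t=26: SET r = 11): r (absent) -> 11
  event 7 (t=35: SET r = 18): r 11 -> 18
  event 8 (t=41: SET r = 38): r 18 -> 38
Final: r = 38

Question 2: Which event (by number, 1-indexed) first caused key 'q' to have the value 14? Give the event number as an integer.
Answer: 1

Derivation:
Looking for first event where q becomes 14:
  event 1: q (absent) -> 14  <-- first match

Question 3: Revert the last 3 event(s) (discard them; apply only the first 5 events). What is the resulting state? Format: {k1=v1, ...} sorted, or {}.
Keep first 5 events (discard last 3):
  after event 1 (t=3: SET q = 14): {q=14}
  after event 2 (t=5: INC q by 8): {q=22}
  after event 3 (t=10: INC p by 14): {p=14, q=22}
  after event 4 (t=11: INC q by 6): {p=14, q=28}
  after event 5 (t=21: DEL p): {q=28}

Answer: {q=28}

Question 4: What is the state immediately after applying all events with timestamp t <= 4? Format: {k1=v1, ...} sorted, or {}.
Answer: {q=14}

Derivation:
Apply events with t <= 4 (1 events):
  after event 1 (t=3: SET q = 14): {q=14}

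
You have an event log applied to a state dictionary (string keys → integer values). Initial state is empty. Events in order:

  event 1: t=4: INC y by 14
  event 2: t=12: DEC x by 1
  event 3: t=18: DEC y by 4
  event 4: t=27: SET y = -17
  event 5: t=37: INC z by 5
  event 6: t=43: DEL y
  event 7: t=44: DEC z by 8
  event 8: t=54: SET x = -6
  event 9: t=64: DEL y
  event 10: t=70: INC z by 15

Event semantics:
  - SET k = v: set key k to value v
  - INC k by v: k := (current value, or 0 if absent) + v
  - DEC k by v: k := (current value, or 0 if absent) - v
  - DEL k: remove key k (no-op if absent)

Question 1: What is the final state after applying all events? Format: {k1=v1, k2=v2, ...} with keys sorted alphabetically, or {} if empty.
  after event 1 (t=4: INC y by 14): {y=14}
  after event 2 (t=12: DEC x by 1): {x=-1, y=14}
  after event 3 (t=18: DEC y by 4): {x=-1, y=10}
  after event 4 (t=27: SET y = -17): {x=-1, y=-17}
  after event 5 (t=37: INC z by 5): {x=-1, y=-17, z=5}
  after event 6 (t=43: DEL y): {x=-1, z=5}
  after event 7 (t=44: DEC z by 8): {x=-1, z=-3}
  after event 8 (t=54: SET x = -6): {x=-6, z=-3}
  after event 9 (t=64: DEL y): {x=-6, z=-3}
  after event 10 (t=70: INC z by 15): {x=-6, z=12}

Answer: {x=-6, z=12}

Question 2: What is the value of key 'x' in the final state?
Track key 'x' through all 10 events:
  event 1 (t=4: INC y by 14): x unchanged
  event 2 (t=12: DEC x by 1): x (absent) -> -1
  event 3 (t=18: DEC y by 4): x unchanged
  event 4 (t=27: SET y = -17): x unchanged
  event 5 (t=37: INC z by 5): x unchanged
  event 6 (t=43: DEL y): x unchanged
  event 7 (t=44: DEC z by 8): x unchanged
  event 8 (t=54: SET x = -6): x -1 -> -6
  event 9 (t=64: DEL y): x unchanged
  event 10 (t=70: INC z by 15): x unchanged
Final: x = -6

Answer: -6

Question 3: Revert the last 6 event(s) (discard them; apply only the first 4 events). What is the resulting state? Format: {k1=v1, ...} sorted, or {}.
Keep first 4 events (discard last 6):
  after event 1 (t=4: INC y by 14): {y=14}
  after event 2 (t=12: DEC x by 1): {x=-1, y=14}
  after event 3 (t=18: DEC y by 4): {x=-1, y=10}
  after event 4 (t=27: SET y = -17): {x=-1, y=-17}

Answer: {x=-1, y=-17}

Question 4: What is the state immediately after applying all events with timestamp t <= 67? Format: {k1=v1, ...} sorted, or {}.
Apply events with t <= 67 (9 events):
  after event 1 (t=4: INC y by 14): {y=14}
  after event 2 (t=12: DEC x by 1): {x=-1, y=14}
  after event 3 (t=18: DEC y by 4): {x=-1, y=10}
  after event 4 (t=27: SET y = -17): {x=-1, y=-17}
  after event 5 (t=37: INC z by 5): {x=-1, y=-17, z=5}
  after event 6 (t=43: DEL y): {x=-1, z=5}
  after event 7 (t=44: DEC z by 8): {x=-1, z=-3}
  after event 8 (t=54: SET x = -6): {x=-6, z=-3}
  after event 9 (t=64: DEL y): {x=-6, z=-3}

Answer: {x=-6, z=-3}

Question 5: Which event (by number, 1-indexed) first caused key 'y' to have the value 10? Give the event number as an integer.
Looking for first event where y becomes 10:
  event 1: y = 14
  event 2: y = 14
  event 3: y 14 -> 10  <-- first match

Answer: 3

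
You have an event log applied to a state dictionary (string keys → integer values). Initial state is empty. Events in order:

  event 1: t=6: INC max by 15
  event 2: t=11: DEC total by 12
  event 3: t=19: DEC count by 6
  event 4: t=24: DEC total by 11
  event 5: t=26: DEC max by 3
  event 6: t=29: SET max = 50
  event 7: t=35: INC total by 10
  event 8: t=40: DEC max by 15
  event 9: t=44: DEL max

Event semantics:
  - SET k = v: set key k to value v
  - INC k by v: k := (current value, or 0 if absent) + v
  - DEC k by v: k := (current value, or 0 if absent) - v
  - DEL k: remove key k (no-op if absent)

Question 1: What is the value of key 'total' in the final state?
Track key 'total' through all 9 events:
  event 1 (t=6: INC max by 15): total unchanged
  event 2 (t=11: DEC total by 12): total (absent) -> -12
  event 3 (t=19: DEC count by 6): total unchanged
  event 4 (t=24: DEC total by 11): total -12 -> -23
  event 5 (t=26: DEC max by 3): total unchanged
  event 6 (t=29: SET max = 50): total unchanged
  event 7 (t=35: INC total by 10): total -23 -> -13
  event 8 (t=40: DEC max by 15): total unchanged
  event 9 (t=44: DEL max): total unchanged
Final: total = -13

Answer: -13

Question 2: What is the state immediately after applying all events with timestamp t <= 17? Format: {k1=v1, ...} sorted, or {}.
Answer: {max=15, total=-12}

Derivation:
Apply events with t <= 17 (2 events):
  after event 1 (t=6: INC max by 15): {max=15}
  after event 2 (t=11: DEC total by 12): {max=15, total=-12}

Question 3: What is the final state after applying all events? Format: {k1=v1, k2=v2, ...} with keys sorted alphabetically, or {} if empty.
Answer: {count=-6, total=-13}

Derivation:
  after event 1 (t=6: INC max by 15): {max=15}
  after event 2 (t=11: DEC total by 12): {max=15, total=-12}
  after event 3 (t=19: DEC count by 6): {count=-6, max=15, total=-12}
  after event 4 (t=24: DEC total by 11): {count=-6, max=15, total=-23}
  after event 5 (t=26: DEC max by 3): {count=-6, max=12, total=-23}
  after event 6 (t=29: SET max = 50): {count=-6, max=50, total=-23}
  after event 7 (t=35: INC total by 10): {count=-6, max=50, total=-13}
  after event 8 (t=40: DEC max by 15): {count=-6, max=35, total=-13}
  after event 9 (t=44: DEL max): {count=-6, total=-13}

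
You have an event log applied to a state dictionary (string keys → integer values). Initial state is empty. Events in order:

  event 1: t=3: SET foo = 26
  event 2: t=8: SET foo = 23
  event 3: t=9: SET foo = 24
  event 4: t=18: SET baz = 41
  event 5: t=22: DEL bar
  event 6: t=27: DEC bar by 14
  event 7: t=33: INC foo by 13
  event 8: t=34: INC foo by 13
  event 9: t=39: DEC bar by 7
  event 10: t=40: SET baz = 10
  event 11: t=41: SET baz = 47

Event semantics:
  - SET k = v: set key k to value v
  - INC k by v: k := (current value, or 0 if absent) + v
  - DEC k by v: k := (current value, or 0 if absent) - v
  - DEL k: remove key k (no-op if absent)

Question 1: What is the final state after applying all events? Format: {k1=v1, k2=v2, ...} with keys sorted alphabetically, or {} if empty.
Answer: {bar=-21, baz=47, foo=50}

Derivation:
  after event 1 (t=3: SET foo = 26): {foo=26}
  after event 2 (t=8: SET foo = 23): {foo=23}
  after event 3 (t=9: SET foo = 24): {foo=24}
  after event 4 (t=18: SET baz = 41): {baz=41, foo=24}
  after event 5 (t=22: DEL bar): {baz=41, foo=24}
  after event 6 (t=27: DEC bar by 14): {bar=-14, baz=41, foo=24}
  after event 7 (t=33: INC foo by 13): {bar=-14, baz=41, foo=37}
  after event 8 (t=34: INC foo by 13): {bar=-14, baz=41, foo=50}
  after event 9 (t=39: DEC bar by 7): {bar=-21, baz=41, foo=50}
  after event 10 (t=40: SET baz = 10): {bar=-21, baz=10, foo=50}
  after event 11 (t=41: SET baz = 47): {bar=-21, baz=47, foo=50}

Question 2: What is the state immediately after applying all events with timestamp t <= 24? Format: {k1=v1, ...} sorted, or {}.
Apply events with t <= 24 (5 events):
  after event 1 (t=3: SET foo = 26): {foo=26}
  after event 2 (t=8: SET foo = 23): {foo=23}
  after event 3 (t=9: SET foo = 24): {foo=24}
  after event 4 (t=18: SET baz = 41): {baz=41, foo=24}
  after event 5 (t=22: DEL bar): {baz=41, foo=24}

Answer: {baz=41, foo=24}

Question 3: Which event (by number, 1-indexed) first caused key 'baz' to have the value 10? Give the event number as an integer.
Looking for first event where baz becomes 10:
  event 4: baz = 41
  event 5: baz = 41
  event 6: baz = 41
  event 7: baz = 41
  event 8: baz = 41
  event 9: baz = 41
  event 10: baz 41 -> 10  <-- first match

Answer: 10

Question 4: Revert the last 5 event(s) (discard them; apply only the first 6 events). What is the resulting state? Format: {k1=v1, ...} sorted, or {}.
Keep first 6 events (discard last 5):
  after event 1 (t=3: SET foo = 26): {foo=26}
  after event 2 (t=8: SET foo = 23): {foo=23}
  after event 3 (t=9: SET foo = 24): {foo=24}
  after event 4 (t=18: SET baz = 41): {baz=41, foo=24}
  after event 5 (t=22: DEL bar): {baz=41, foo=24}
  after event 6 (t=27: DEC bar by 14): {bar=-14, baz=41, foo=24}

Answer: {bar=-14, baz=41, foo=24}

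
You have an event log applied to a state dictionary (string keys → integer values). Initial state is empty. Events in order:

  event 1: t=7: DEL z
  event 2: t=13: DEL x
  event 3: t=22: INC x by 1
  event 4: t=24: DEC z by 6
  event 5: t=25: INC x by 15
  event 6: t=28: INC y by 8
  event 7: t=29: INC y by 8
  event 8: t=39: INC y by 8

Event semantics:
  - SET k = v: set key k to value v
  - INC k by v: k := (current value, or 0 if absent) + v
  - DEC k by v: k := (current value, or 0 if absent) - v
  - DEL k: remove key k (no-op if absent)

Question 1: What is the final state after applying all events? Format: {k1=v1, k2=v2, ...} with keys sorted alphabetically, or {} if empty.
Answer: {x=16, y=24, z=-6}

Derivation:
  after event 1 (t=7: DEL z): {}
  after event 2 (t=13: DEL x): {}
  after event 3 (t=22: INC x by 1): {x=1}
  after event 4 (t=24: DEC z by 6): {x=1, z=-6}
  after event 5 (t=25: INC x by 15): {x=16, z=-6}
  after event 6 (t=28: INC y by 8): {x=16, y=8, z=-6}
  after event 7 (t=29: INC y by 8): {x=16, y=16, z=-6}
  after event 8 (t=39: INC y by 8): {x=16, y=24, z=-6}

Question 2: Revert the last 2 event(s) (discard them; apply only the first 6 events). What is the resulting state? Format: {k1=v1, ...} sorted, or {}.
Keep first 6 events (discard last 2):
  after event 1 (t=7: DEL z): {}
  after event 2 (t=13: DEL x): {}
  after event 3 (t=22: INC x by 1): {x=1}
  after event 4 (t=24: DEC z by 6): {x=1, z=-6}
  after event 5 (t=25: INC x by 15): {x=16, z=-6}
  after event 6 (t=28: INC y by 8): {x=16, y=8, z=-6}

Answer: {x=16, y=8, z=-6}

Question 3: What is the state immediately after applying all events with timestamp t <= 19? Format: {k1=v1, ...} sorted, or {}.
Answer: {}

Derivation:
Apply events with t <= 19 (2 events):
  after event 1 (t=7: DEL z): {}
  after event 2 (t=13: DEL x): {}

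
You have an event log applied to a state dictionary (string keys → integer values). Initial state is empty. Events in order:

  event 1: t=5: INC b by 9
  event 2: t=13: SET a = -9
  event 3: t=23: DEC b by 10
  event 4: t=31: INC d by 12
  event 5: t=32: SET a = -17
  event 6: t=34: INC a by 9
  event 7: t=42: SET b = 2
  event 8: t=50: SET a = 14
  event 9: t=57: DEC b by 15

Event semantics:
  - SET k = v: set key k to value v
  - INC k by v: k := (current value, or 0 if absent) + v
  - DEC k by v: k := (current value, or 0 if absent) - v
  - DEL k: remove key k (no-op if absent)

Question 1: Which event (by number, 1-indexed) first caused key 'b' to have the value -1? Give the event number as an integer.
Answer: 3

Derivation:
Looking for first event where b becomes -1:
  event 1: b = 9
  event 2: b = 9
  event 3: b 9 -> -1  <-- first match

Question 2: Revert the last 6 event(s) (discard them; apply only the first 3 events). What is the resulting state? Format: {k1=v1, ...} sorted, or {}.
Keep first 3 events (discard last 6):
  after event 1 (t=5: INC b by 9): {b=9}
  after event 2 (t=13: SET a = -9): {a=-9, b=9}
  after event 3 (t=23: DEC b by 10): {a=-9, b=-1}

Answer: {a=-9, b=-1}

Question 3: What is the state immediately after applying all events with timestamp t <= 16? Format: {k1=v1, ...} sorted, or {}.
Answer: {a=-9, b=9}

Derivation:
Apply events with t <= 16 (2 events):
  after event 1 (t=5: INC b by 9): {b=9}
  after event 2 (t=13: SET a = -9): {a=-9, b=9}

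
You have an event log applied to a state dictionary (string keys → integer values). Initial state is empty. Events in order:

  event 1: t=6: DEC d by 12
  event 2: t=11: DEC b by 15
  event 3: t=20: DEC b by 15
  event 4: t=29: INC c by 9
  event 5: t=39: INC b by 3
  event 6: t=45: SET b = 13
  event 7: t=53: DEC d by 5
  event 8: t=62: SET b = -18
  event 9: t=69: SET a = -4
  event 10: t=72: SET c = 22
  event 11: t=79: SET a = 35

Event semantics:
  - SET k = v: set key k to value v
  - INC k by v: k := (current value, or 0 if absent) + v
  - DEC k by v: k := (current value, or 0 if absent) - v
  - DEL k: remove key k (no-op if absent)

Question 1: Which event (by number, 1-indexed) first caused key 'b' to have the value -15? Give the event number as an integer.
Answer: 2

Derivation:
Looking for first event where b becomes -15:
  event 2: b (absent) -> -15  <-- first match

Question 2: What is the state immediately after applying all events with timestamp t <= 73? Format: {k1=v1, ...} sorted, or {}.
Answer: {a=-4, b=-18, c=22, d=-17}

Derivation:
Apply events with t <= 73 (10 events):
  after event 1 (t=6: DEC d by 12): {d=-12}
  after event 2 (t=11: DEC b by 15): {b=-15, d=-12}
  after event 3 (t=20: DEC b by 15): {b=-30, d=-12}
  after event 4 (t=29: INC c by 9): {b=-30, c=9, d=-12}
  after event 5 (t=39: INC b by 3): {b=-27, c=9, d=-12}
  after event 6 (t=45: SET b = 13): {b=13, c=9, d=-12}
  after event 7 (t=53: DEC d by 5): {b=13, c=9, d=-17}
  after event 8 (t=62: SET b = -18): {b=-18, c=9, d=-17}
  after event 9 (t=69: SET a = -4): {a=-4, b=-18, c=9, d=-17}
  after event 10 (t=72: SET c = 22): {a=-4, b=-18, c=22, d=-17}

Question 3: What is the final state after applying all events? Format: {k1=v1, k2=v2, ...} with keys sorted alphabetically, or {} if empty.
Answer: {a=35, b=-18, c=22, d=-17}

Derivation:
  after event 1 (t=6: DEC d by 12): {d=-12}
  after event 2 (t=11: DEC b by 15): {b=-15, d=-12}
  after event 3 (t=20: DEC b by 15): {b=-30, d=-12}
  after event 4 (t=29: INC c by 9): {b=-30, c=9, d=-12}
  after event 5 (t=39: INC b by 3): {b=-27, c=9, d=-12}
  after event 6 (t=45: SET b = 13): {b=13, c=9, d=-12}
  after event 7 (t=53: DEC d by 5): {b=13, c=9, d=-17}
  after event 8 (t=62: SET b = -18): {b=-18, c=9, d=-17}
  after event 9 (t=69: SET a = -4): {a=-4, b=-18, c=9, d=-17}
  after event 10 (t=72: SET c = 22): {a=-4, b=-18, c=22, d=-17}
  after event 11 (t=79: SET a = 35): {a=35, b=-18, c=22, d=-17}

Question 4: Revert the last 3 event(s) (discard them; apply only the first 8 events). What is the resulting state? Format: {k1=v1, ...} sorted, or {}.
Answer: {b=-18, c=9, d=-17}

Derivation:
Keep first 8 events (discard last 3):
  after event 1 (t=6: DEC d by 12): {d=-12}
  after event 2 (t=11: DEC b by 15): {b=-15, d=-12}
  after event 3 (t=20: DEC b by 15): {b=-30, d=-12}
  after event 4 (t=29: INC c by 9): {b=-30, c=9, d=-12}
  after event 5 (t=39: INC b by 3): {b=-27, c=9, d=-12}
  after event 6 (t=45: SET b = 13): {b=13, c=9, d=-12}
  after event 7 (t=53: DEC d by 5): {b=13, c=9, d=-17}
  after event 8 (t=62: SET b = -18): {b=-18, c=9, d=-17}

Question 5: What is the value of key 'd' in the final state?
Track key 'd' through all 11 events:
  event 1 (t=6: DEC d by 12): d (absent) -> -12
  event 2 (t=11: DEC b by 15): d unchanged
  event 3 (t=20: DEC b by 15): d unchanged
  event 4 (t=29: INC c by 9): d unchanged
  event 5 (t=39: INC b by 3): d unchanged
  event 6 (t=45: SET b = 13): d unchanged
  event 7 (t=53: DEC d by 5): d -12 -> -17
  event 8 (t=62: SET b = -18): d unchanged
  event 9 (t=69: SET a = -4): d unchanged
  event 10 (t=72: SET c = 22): d unchanged
  event 11 (t=79: SET a = 35): d unchanged
Final: d = -17

Answer: -17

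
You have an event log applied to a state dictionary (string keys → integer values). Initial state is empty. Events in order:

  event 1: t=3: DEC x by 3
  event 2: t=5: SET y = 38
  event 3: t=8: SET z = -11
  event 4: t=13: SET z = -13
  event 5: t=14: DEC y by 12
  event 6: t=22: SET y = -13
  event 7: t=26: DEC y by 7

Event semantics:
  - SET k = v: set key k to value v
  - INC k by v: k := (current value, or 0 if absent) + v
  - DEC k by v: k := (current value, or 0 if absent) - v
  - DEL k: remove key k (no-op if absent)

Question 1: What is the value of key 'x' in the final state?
Track key 'x' through all 7 events:
  event 1 (t=3: DEC x by 3): x (absent) -> -3
  event 2 (t=5: SET y = 38): x unchanged
  event 3 (t=8: SET z = -11): x unchanged
  event 4 (t=13: SET z = -13): x unchanged
  event 5 (t=14: DEC y by 12): x unchanged
  event 6 (t=22: SET y = -13): x unchanged
  event 7 (t=26: DEC y by 7): x unchanged
Final: x = -3

Answer: -3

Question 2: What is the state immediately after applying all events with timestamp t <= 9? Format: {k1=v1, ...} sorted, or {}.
Apply events with t <= 9 (3 events):
  after event 1 (t=3: DEC x by 3): {x=-3}
  after event 2 (t=5: SET y = 38): {x=-3, y=38}
  after event 3 (t=8: SET z = -11): {x=-3, y=38, z=-11}

Answer: {x=-3, y=38, z=-11}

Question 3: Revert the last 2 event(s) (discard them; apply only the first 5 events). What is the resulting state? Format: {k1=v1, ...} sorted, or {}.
Keep first 5 events (discard last 2):
  after event 1 (t=3: DEC x by 3): {x=-3}
  after event 2 (t=5: SET y = 38): {x=-3, y=38}
  after event 3 (t=8: SET z = -11): {x=-3, y=38, z=-11}
  after event 4 (t=13: SET z = -13): {x=-3, y=38, z=-13}
  after event 5 (t=14: DEC y by 12): {x=-3, y=26, z=-13}

Answer: {x=-3, y=26, z=-13}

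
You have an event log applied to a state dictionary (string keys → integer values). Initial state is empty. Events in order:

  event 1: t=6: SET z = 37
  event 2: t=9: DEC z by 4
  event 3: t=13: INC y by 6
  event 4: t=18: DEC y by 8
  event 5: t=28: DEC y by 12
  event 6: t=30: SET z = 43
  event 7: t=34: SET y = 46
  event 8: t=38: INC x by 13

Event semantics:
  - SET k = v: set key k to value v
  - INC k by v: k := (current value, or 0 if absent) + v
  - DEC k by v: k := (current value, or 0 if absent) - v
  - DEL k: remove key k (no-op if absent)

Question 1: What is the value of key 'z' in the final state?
Answer: 43

Derivation:
Track key 'z' through all 8 events:
  event 1 (t=6: SET z = 37): z (absent) -> 37
  event 2 (t=9: DEC z by 4): z 37 -> 33
  event 3 (t=13: INC y by 6): z unchanged
  event 4 (t=18: DEC y by 8): z unchanged
  event 5 (t=28: DEC y by 12): z unchanged
  event 6 (t=30: SET z = 43): z 33 -> 43
  event 7 (t=34: SET y = 46): z unchanged
  event 8 (t=38: INC x by 13): z unchanged
Final: z = 43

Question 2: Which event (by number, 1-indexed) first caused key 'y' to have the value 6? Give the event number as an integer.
Answer: 3

Derivation:
Looking for first event where y becomes 6:
  event 3: y (absent) -> 6  <-- first match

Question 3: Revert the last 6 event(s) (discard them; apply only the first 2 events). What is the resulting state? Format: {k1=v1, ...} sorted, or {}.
Answer: {z=33}

Derivation:
Keep first 2 events (discard last 6):
  after event 1 (t=6: SET z = 37): {z=37}
  after event 2 (t=9: DEC z by 4): {z=33}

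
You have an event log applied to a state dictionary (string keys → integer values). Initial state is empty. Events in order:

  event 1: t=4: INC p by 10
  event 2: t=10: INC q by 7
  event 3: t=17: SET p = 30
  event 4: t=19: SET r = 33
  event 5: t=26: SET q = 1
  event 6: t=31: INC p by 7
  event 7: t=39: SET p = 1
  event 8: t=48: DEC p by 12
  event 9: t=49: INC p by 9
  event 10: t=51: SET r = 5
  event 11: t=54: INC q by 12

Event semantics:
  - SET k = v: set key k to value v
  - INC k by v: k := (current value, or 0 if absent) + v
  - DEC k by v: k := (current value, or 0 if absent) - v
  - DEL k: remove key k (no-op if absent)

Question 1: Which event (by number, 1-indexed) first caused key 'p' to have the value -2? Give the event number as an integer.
Looking for first event where p becomes -2:
  event 1: p = 10
  event 2: p = 10
  event 3: p = 30
  event 4: p = 30
  event 5: p = 30
  event 6: p = 37
  event 7: p = 1
  event 8: p = -11
  event 9: p -11 -> -2  <-- first match

Answer: 9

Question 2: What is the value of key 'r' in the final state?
Answer: 5

Derivation:
Track key 'r' through all 11 events:
  event 1 (t=4: INC p by 10): r unchanged
  event 2 (t=10: INC q by 7): r unchanged
  event 3 (t=17: SET p = 30): r unchanged
  event 4 (t=19: SET r = 33): r (absent) -> 33
  event 5 (t=26: SET q = 1): r unchanged
  event 6 (t=31: INC p by 7): r unchanged
  event 7 (t=39: SET p = 1): r unchanged
  event 8 (t=48: DEC p by 12): r unchanged
  event 9 (t=49: INC p by 9): r unchanged
  event 10 (t=51: SET r = 5): r 33 -> 5
  event 11 (t=54: INC q by 12): r unchanged
Final: r = 5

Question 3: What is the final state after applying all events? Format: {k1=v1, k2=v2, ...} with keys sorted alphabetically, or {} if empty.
Answer: {p=-2, q=13, r=5}

Derivation:
  after event 1 (t=4: INC p by 10): {p=10}
  after event 2 (t=10: INC q by 7): {p=10, q=7}
  after event 3 (t=17: SET p = 30): {p=30, q=7}
  after event 4 (t=19: SET r = 33): {p=30, q=7, r=33}
  after event 5 (t=26: SET q = 1): {p=30, q=1, r=33}
  after event 6 (t=31: INC p by 7): {p=37, q=1, r=33}
  after event 7 (t=39: SET p = 1): {p=1, q=1, r=33}
  after event 8 (t=48: DEC p by 12): {p=-11, q=1, r=33}
  after event 9 (t=49: INC p by 9): {p=-2, q=1, r=33}
  after event 10 (t=51: SET r = 5): {p=-2, q=1, r=5}
  after event 11 (t=54: INC q by 12): {p=-2, q=13, r=5}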